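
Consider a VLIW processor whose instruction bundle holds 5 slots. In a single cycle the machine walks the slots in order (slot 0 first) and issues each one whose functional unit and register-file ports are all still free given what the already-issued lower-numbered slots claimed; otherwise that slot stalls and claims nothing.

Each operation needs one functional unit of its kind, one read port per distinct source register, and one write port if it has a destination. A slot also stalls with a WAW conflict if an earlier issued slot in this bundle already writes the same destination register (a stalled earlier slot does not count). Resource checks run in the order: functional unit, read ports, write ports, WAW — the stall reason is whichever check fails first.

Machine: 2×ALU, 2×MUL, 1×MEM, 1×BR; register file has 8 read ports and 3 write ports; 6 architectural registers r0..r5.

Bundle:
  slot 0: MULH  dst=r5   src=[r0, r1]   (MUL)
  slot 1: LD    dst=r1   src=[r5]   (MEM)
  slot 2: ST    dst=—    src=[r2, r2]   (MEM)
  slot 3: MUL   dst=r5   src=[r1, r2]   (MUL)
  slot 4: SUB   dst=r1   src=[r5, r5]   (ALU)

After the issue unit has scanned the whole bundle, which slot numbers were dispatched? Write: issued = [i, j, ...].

#0 MUL src=r0,r1 dispatched  <A:2 Mu:1 Ld:1 B:1 rd:6 wr:2>
#1 MEM src=r5 dispatched  <A:2 Mu:1 Ld:0 B:1 rd:5 wr:1>
#2 MEM src=r2,r2 held:FU  <A:2 Mu:1 Ld:0 B:1 rd:5 wr:1>
#3 MUL src=r1,r2 held:WAW  <A:2 Mu:1 Ld:0 B:1 rd:5 wr:1>
#4 ALU src=r5,r5 held:WAW  <A:2 Mu:1 Ld:0 B:1 rd:5 wr:1>

issued = [0, 1]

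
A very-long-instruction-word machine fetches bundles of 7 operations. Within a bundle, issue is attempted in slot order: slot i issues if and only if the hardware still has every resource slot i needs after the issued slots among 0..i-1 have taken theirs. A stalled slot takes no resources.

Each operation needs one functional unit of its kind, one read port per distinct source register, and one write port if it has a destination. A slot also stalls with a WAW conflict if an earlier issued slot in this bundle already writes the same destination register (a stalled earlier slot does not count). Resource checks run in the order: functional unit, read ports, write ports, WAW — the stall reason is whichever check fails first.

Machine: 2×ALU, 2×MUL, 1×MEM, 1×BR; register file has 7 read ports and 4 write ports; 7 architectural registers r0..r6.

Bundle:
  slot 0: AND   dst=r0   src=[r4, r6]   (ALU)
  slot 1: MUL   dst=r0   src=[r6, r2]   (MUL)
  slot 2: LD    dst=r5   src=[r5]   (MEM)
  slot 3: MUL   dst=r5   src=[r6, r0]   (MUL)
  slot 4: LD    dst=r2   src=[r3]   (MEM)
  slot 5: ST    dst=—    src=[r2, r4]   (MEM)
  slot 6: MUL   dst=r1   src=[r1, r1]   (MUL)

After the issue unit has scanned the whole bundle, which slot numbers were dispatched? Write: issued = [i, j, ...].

issued = [0, 2, 6]

(0) want 1×ALU +2rd +1wr — yes → AL1|MU2|ME1|BR1|rd5|wr3
(1) want 1×MUL +2rd +1wr — WAW → AL1|MU2|ME1|BR1|rd5|wr3
(2) want 1×MEM +1rd +1wr — yes → AL1|MU2|ME0|BR1|rd4|wr2
(3) want 1×MUL +2rd +1wr — WAW → AL1|MU2|ME0|BR1|rd4|wr2
(4) want 1×MEM +1rd +1wr — FU → AL1|MU2|ME0|BR1|rd4|wr2
(5) want 1×MEM +2rd +0wr — FU → AL1|MU2|ME0|BR1|rd4|wr2
(6) want 1×MUL +1rd +1wr — yes → AL1|MU1|ME0|BR1|rd3|wr1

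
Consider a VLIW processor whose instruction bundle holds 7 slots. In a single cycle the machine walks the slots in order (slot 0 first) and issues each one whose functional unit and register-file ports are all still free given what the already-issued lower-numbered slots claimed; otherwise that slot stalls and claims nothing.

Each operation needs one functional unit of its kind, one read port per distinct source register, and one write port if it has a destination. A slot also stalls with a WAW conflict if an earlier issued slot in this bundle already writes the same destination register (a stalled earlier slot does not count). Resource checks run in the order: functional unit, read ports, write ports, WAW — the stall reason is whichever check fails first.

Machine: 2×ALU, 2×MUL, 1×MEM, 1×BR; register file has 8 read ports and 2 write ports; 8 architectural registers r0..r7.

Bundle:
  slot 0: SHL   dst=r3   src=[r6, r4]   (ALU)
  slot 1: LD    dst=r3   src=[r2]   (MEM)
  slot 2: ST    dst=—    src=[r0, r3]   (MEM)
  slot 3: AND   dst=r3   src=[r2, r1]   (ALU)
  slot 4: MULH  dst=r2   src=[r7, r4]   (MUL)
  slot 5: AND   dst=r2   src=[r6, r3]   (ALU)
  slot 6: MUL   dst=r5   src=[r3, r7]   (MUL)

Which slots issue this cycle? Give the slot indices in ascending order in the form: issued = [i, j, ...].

  0. ALU→r3 ⇒ go  {1A/2Mu/1Ld/1B | 6r 1w}
  1. MEM→r3 ⇒ no(WAW)  {1A/2Mu/1Ld/1B | 6r 1w}
  2. MEM ⇒ go  {1A/2Mu/0Ld/1B | 4r 1w}
  3. ALU→r3 ⇒ no(WAW)  {1A/2Mu/0Ld/1B | 4r 1w}
  4. MUL→r2 ⇒ go  {1A/1Mu/0Ld/1B | 2r 0w}
  5. ALU→r2 ⇒ no(WR_PORT)  {1A/1Mu/0Ld/1B | 2r 0w}
  6. MUL→r5 ⇒ no(WR_PORT)  {1A/1Mu/0Ld/1B | 2r 0w}

issued = [0, 2, 4]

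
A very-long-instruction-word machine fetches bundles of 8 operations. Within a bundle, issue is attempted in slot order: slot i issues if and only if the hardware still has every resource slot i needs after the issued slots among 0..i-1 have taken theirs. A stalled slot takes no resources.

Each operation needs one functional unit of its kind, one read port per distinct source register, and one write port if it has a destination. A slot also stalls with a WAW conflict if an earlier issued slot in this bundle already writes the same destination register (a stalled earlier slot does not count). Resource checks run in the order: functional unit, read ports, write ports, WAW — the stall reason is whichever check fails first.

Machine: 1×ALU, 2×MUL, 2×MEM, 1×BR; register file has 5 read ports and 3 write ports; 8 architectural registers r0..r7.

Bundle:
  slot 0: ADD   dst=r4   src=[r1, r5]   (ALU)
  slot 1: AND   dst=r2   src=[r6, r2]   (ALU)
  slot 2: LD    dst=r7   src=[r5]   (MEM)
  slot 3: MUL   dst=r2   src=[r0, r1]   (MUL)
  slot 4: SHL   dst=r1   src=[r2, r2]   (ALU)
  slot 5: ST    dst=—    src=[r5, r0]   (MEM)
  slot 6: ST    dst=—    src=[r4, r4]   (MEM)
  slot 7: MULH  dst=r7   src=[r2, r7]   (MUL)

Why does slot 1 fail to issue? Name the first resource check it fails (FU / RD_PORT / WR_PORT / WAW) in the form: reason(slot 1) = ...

[0] ALU needs rd=2 wr=1: ok; after: ALU=0 MUL=2 MEM=2 BR=1, R=3, W=2
[1] ALU needs rd=2 wr=1: FU; after: ALU=0 MUL=2 MEM=2 BR=1, R=3, W=2
[2] MEM needs rd=1 wr=1: ok; after: ALU=0 MUL=2 MEM=1 BR=1, R=2, W=1
[3] MUL needs rd=2 wr=1: ok; after: ALU=0 MUL=1 MEM=1 BR=1, R=0, W=0
[4] ALU needs rd=1 wr=1: FU; after: ALU=0 MUL=1 MEM=1 BR=1, R=0, W=0
[5] MEM needs rd=2 wr=0: RD_PORT; after: ALU=0 MUL=1 MEM=1 BR=1, R=0, W=0
[6] MEM needs rd=1 wr=0: RD_PORT; after: ALU=0 MUL=1 MEM=1 BR=1, R=0, W=0
[7] MUL needs rd=2 wr=1: RD_PORT; after: ALU=0 MUL=1 MEM=1 BR=1, R=0, W=0

reason(slot 1) = FU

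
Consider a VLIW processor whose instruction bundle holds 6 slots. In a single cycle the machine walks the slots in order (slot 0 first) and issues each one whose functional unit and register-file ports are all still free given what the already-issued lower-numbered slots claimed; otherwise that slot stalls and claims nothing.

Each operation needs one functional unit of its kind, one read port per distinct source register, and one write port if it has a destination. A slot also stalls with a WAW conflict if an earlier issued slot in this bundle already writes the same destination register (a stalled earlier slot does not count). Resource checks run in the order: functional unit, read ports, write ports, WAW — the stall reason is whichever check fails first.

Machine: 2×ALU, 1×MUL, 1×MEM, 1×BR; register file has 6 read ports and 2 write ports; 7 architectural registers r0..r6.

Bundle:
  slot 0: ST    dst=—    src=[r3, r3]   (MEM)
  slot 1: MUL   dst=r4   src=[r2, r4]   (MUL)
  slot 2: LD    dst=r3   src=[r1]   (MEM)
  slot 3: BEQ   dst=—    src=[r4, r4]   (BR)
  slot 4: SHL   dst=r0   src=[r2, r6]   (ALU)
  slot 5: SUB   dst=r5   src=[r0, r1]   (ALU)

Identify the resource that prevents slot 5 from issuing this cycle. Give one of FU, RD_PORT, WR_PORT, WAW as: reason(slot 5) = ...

#0 MEM src=r3,r3 dispatched  <A:2 Mu:1 Ld:0 B:1 rd:5 wr:2>
#1 MUL src=r2,r4 dispatched  <A:2 Mu:0 Ld:0 B:1 rd:3 wr:1>
#2 MEM src=r1 held:FU  <A:2 Mu:0 Ld:0 B:1 rd:3 wr:1>
#3 BR src=r4,r4 dispatched  <A:2 Mu:0 Ld:0 B:0 rd:2 wr:1>
#4 ALU src=r2,r6 dispatched  <A:1 Mu:0 Ld:0 B:0 rd:0 wr:0>
#5 ALU src=r0,r1 held:RD_PORT  <A:1 Mu:0 Ld:0 B:0 rd:0 wr:0>

reason(slot 5) = RD_PORT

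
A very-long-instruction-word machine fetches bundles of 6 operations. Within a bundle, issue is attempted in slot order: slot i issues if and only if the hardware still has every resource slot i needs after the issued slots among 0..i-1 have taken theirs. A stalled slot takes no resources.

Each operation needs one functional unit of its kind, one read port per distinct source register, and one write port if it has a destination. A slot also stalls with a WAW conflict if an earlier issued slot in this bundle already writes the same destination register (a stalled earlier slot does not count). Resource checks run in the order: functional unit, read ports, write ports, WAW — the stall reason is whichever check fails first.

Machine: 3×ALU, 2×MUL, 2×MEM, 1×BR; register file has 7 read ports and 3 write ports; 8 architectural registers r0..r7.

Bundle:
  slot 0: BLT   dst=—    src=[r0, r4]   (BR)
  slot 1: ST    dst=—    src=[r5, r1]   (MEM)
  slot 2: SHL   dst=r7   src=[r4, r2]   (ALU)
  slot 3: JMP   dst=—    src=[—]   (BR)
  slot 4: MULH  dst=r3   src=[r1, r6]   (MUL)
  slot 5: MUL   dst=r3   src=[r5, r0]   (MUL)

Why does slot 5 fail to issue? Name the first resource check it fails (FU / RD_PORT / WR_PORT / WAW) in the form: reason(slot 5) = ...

[0] BR needs rd=2 wr=0: ok; after: ALU=3 MUL=2 MEM=2 BR=0, R=5, W=3
[1] MEM needs rd=2 wr=0: ok; after: ALU=3 MUL=2 MEM=1 BR=0, R=3, W=3
[2] ALU needs rd=2 wr=1: ok; after: ALU=2 MUL=2 MEM=1 BR=0, R=1, W=2
[3] BR needs rd=0 wr=0: FU; after: ALU=2 MUL=2 MEM=1 BR=0, R=1, W=2
[4] MUL needs rd=2 wr=1: RD_PORT; after: ALU=2 MUL=2 MEM=1 BR=0, R=1, W=2
[5] MUL needs rd=2 wr=1: RD_PORT; after: ALU=2 MUL=2 MEM=1 BR=0, R=1, W=2

reason(slot 5) = RD_PORT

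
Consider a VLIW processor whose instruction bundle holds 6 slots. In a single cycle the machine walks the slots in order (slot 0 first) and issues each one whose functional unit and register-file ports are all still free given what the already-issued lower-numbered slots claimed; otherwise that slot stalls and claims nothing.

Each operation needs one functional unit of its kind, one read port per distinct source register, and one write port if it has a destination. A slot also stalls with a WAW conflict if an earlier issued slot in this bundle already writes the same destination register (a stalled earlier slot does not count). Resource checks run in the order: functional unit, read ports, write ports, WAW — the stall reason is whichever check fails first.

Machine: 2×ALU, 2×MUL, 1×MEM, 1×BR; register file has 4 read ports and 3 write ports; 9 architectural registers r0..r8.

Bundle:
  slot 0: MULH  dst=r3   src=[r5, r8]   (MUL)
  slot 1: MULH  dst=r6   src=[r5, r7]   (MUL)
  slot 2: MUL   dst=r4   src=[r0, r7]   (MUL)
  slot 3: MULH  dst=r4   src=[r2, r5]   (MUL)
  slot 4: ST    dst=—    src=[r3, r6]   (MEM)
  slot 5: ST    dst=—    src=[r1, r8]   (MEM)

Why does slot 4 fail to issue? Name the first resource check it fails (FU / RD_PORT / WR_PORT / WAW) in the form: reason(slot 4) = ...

reason(slot 4) = RD_PORT

(0) want 1×MUL +2rd +1wr — yes → AL2|MU1|ME1|BR1|rd2|wr2
(1) want 1×MUL +2rd +1wr — yes → AL2|MU0|ME1|BR1|rd0|wr1
(2) want 1×MUL +2rd +1wr — FU → AL2|MU0|ME1|BR1|rd0|wr1
(3) want 1×MUL +2rd +1wr — FU → AL2|MU0|ME1|BR1|rd0|wr1
(4) want 1×MEM +2rd +0wr — RD_PORT → AL2|MU0|ME1|BR1|rd0|wr1
(5) want 1×MEM +2rd +0wr — RD_PORT → AL2|MU0|ME1|BR1|rd0|wr1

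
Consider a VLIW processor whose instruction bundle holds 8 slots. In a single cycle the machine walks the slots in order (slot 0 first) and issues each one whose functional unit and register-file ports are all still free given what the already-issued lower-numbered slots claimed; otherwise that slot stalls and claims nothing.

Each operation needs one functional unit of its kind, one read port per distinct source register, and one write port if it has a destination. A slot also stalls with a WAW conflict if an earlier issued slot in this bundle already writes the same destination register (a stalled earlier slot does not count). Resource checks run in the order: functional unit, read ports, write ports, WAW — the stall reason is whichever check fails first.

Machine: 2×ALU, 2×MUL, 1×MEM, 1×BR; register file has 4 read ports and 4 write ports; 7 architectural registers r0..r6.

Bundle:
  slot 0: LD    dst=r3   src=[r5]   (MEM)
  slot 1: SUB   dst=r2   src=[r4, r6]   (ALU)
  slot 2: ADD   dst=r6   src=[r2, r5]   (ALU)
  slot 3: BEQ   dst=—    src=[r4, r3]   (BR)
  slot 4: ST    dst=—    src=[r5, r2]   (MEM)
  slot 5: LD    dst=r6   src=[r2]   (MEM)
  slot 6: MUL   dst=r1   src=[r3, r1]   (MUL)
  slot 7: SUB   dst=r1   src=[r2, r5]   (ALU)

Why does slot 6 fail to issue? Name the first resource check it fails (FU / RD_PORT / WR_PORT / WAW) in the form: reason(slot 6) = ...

reason(slot 6) = RD_PORT

[0] MEM needs rd=1 wr=1: ok; after: ALU=2 MUL=2 MEM=0 BR=1, R=3, W=3
[1] ALU needs rd=2 wr=1: ok; after: ALU=1 MUL=2 MEM=0 BR=1, R=1, W=2
[2] ALU needs rd=2 wr=1: RD_PORT; after: ALU=1 MUL=2 MEM=0 BR=1, R=1, W=2
[3] BR needs rd=2 wr=0: RD_PORT; after: ALU=1 MUL=2 MEM=0 BR=1, R=1, W=2
[4] MEM needs rd=2 wr=0: FU; after: ALU=1 MUL=2 MEM=0 BR=1, R=1, W=2
[5] MEM needs rd=1 wr=1: FU; after: ALU=1 MUL=2 MEM=0 BR=1, R=1, W=2
[6] MUL needs rd=2 wr=1: RD_PORT; after: ALU=1 MUL=2 MEM=0 BR=1, R=1, W=2
[7] ALU needs rd=2 wr=1: RD_PORT; after: ALU=1 MUL=2 MEM=0 BR=1, R=1, W=2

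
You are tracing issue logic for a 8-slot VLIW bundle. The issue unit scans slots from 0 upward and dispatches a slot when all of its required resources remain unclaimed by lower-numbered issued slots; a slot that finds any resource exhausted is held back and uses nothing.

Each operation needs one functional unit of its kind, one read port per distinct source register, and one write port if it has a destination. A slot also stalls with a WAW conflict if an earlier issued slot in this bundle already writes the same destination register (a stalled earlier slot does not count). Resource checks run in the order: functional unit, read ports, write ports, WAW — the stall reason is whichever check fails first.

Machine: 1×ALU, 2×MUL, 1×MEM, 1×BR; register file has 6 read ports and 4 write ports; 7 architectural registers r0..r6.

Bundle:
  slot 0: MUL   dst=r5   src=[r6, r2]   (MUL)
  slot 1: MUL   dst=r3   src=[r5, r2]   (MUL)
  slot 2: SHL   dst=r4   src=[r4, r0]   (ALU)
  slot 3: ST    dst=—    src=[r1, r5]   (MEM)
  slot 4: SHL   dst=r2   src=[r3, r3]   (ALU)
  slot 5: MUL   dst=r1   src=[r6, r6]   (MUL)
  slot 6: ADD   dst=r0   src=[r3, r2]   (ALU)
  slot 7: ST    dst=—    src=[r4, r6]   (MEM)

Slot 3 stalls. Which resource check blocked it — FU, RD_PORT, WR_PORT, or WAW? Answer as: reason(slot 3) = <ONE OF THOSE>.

#0 MUL src=r6,r2 dispatched  <A:1 Mu:1 Ld:1 B:1 rd:4 wr:3>
#1 MUL src=r5,r2 dispatched  <A:1 Mu:0 Ld:1 B:1 rd:2 wr:2>
#2 ALU src=r4,r0 dispatched  <A:0 Mu:0 Ld:1 B:1 rd:0 wr:1>
#3 MEM src=r1,r5 held:RD_PORT  <A:0 Mu:0 Ld:1 B:1 rd:0 wr:1>
#4 ALU src=r3,r3 held:FU  <A:0 Mu:0 Ld:1 B:1 rd:0 wr:1>
#5 MUL src=r6,r6 held:FU  <A:0 Mu:0 Ld:1 B:1 rd:0 wr:1>
#6 ALU src=r3,r2 held:FU  <A:0 Mu:0 Ld:1 B:1 rd:0 wr:1>
#7 MEM src=r4,r6 held:RD_PORT  <A:0 Mu:0 Ld:1 B:1 rd:0 wr:1>

reason(slot 3) = RD_PORT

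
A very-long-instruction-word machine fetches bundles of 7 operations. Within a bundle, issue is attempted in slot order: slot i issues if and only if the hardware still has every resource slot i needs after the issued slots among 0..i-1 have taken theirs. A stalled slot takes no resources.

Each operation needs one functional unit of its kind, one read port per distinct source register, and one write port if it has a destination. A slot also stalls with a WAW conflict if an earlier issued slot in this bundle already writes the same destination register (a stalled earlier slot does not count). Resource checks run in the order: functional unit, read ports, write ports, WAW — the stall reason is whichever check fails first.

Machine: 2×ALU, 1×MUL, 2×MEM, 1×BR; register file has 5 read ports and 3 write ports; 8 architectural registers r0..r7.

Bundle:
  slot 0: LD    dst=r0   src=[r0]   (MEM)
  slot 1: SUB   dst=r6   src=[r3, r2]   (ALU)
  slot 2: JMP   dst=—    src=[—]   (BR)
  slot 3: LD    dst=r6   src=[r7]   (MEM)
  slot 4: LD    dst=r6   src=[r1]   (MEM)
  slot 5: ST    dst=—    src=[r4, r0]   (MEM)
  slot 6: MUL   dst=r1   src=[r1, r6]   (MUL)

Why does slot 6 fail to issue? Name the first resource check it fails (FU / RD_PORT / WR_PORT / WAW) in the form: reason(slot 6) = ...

[0] MEM needs rd=1 wr=1: ok; after: ALU=2 MUL=1 MEM=1 BR=1, R=4, W=2
[1] ALU needs rd=2 wr=1: ok; after: ALU=1 MUL=1 MEM=1 BR=1, R=2, W=1
[2] BR needs rd=0 wr=0: ok; after: ALU=1 MUL=1 MEM=1 BR=0, R=2, W=1
[3] MEM needs rd=1 wr=1: WAW; after: ALU=1 MUL=1 MEM=1 BR=0, R=2, W=1
[4] MEM needs rd=1 wr=1: WAW; after: ALU=1 MUL=1 MEM=1 BR=0, R=2, W=1
[5] MEM needs rd=2 wr=0: ok; after: ALU=1 MUL=1 MEM=0 BR=0, R=0, W=1
[6] MUL needs rd=2 wr=1: RD_PORT; after: ALU=1 MUL=1 MEM=0 BR=0, R=0, W=1

reason(slot 6) = RD_PORT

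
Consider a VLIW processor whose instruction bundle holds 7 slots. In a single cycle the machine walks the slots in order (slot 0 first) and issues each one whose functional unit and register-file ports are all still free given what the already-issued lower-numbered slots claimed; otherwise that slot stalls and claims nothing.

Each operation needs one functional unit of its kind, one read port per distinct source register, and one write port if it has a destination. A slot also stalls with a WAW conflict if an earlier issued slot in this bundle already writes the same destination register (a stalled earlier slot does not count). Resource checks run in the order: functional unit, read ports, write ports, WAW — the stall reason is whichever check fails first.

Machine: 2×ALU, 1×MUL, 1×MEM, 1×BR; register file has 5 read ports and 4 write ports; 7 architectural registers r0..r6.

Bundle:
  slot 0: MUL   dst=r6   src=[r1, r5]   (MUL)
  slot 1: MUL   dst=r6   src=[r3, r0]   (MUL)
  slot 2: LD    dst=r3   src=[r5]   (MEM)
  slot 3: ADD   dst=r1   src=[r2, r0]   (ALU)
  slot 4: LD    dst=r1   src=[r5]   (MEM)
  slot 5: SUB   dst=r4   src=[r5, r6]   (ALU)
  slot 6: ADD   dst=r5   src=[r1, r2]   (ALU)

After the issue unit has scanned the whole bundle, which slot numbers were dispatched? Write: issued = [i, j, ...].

issued = [0, 2, 3]

  0. MUL→r6 ⇒ go  {2A/0Mu/1Ld/1B | 3r 3w}
  1. MUL→r6 ⇒ no(FU)  {2A/0Mu/1Ld/1B | 3r 3w}
  2. MEM→r3 ⇒ go  {2A/0Mu/0Ld/1B | 2r 2w}
  3. ALU→r1 ⇒ go  {1A/0Mu/0Ld/1B | 0r 1w}
  4. MEM→r1 ⇒ no(FU)  {1A/0Mu/0Ld/1B | 0r 1w}
  5. ALU→r4 ⇒ no(RD_PORT)  {1A/0Mu/0Ld/1B | 0r 1w}
  6. ALU→r5 ⇒ no(RD_PORT)  {1A/0Mu/0Ld/1B | 0r 1w}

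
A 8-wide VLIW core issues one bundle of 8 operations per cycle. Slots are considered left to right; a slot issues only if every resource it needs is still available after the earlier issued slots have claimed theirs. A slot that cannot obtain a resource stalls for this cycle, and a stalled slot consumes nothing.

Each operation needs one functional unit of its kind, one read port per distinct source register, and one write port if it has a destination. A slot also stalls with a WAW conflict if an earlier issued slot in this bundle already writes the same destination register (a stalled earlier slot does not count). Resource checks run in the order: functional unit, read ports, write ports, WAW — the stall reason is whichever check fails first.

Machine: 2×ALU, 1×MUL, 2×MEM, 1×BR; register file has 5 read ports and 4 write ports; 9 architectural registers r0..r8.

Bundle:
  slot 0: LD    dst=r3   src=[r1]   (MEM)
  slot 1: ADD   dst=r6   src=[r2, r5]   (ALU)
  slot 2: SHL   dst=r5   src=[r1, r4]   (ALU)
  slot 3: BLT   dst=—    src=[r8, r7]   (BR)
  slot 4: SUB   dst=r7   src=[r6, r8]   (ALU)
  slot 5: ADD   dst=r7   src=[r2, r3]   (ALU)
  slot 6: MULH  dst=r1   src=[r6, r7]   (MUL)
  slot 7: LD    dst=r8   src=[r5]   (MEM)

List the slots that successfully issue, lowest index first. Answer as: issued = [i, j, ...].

issued = [0, 1, 2]

(0) want 1×MEM +1rd +1wr — yes → AL2|MU1|ME1|BR1|rd4|wr3
(1) want 1×ALU +2rd +1wr — yes → AL1|MU1|ME1|BR1|rd2|wr2
(2) want 1×ALU +2rd +1wr — yes → AL0|MU1|ME1|BR1|rd0|wr1
(3) want 1×BR +2rd +0wr — RD_PORT → AL0|MU1|ME1|BR1|rd0|wr1
(4) want 1×ALU +2rd +1wr — FU → AL0|MU1|ME1|BR1|rd0|wr1
(5) want 1×ALU +2rd +1wr — FU → AL0|MU1|ME1|BR1|rd0|wr1
(6) want 1×MUL +2rd +1wr — RD_PORT → AL0|MU1|ME1|BR1|rd0|wr1
(7) want 1×MEM +1rd +1wr — RD_PORT → AL0|MU1|ME1|BR1|rd0|wr1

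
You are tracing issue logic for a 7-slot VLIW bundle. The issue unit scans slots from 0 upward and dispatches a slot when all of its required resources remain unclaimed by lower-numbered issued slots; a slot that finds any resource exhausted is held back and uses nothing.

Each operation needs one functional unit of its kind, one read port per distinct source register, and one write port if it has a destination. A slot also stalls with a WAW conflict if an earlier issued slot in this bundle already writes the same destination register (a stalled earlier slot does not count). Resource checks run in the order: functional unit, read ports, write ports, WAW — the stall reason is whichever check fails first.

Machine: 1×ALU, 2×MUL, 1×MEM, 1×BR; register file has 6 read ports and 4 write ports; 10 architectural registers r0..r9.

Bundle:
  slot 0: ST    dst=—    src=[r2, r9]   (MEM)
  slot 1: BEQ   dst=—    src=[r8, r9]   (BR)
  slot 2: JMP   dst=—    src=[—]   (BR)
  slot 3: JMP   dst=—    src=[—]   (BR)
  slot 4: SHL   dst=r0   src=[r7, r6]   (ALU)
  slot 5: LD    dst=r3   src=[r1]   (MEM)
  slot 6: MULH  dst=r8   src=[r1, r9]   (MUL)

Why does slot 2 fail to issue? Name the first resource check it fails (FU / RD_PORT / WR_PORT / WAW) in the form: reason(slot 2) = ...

reason(slot 2) = FU

  0. MEM ⇒ go  {1A/2Mu/0Ld/1B | 4r 4w}
  1. BR ⇒ go  {1A/2Mu/0Ld/0B | 2r 4w}
  2. BR ⇒ no(FU)  {1A/2Mu/0Ld/0B | 2r 4w}
  3. BR ⇒ no(FU)  {1A/2Mu/0Ld/0B | 2r 4w}
  4. ALU→r0 ⇒ go  {0A/2Mu/0Ld/0B | 0r 3w}
  5. MEM→r3 ⇒ no(FU)  {0A/2Mu/0Ld/0B | 0r 3w}
  6. MUL→r8 ⇒ no(RD_PORT)  {0A/2Mu/0Ld/0B | 0r 3w}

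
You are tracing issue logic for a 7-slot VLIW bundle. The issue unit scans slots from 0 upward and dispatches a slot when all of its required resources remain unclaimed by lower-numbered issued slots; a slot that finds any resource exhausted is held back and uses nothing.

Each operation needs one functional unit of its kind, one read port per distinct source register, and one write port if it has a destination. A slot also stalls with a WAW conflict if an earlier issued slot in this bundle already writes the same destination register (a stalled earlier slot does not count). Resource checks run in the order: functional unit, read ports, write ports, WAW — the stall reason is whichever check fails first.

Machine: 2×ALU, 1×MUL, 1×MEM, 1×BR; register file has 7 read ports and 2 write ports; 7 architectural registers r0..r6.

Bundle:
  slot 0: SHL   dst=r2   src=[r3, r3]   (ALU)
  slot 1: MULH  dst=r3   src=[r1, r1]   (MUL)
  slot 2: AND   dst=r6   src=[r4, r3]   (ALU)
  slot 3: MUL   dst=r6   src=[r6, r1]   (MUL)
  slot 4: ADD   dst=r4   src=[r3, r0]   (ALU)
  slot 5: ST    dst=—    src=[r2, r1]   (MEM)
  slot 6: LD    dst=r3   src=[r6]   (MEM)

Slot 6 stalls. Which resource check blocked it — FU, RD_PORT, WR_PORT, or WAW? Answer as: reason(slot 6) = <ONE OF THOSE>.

(0) want 1×ALU +1rd +1wr — yes → AL1|MU1|ME1|BR1|rd6|wr1
(1) want 1×MUL +1rd +1wr — yes → AL1|MU0|ME1|BR1|rd5|wr0
(2) want 1×ALU +2rd +1wr — WR_PORT → AL1|MU0|ME1|BR1|rd5|wr0
(3) want 1×MUL +2rd +1wr — FU → AL1|MU0|ME1|BR1|rd5|wr0
(4) want 1×ALU +2rd +1wr — WR_PORT → AL1|MU0|ME1|BR1|rd5|wr0
(5) want 1×MEM +2rd +0wr — yes → AL1|MU0|ME0|BR1|rd3|wr0
(6) want 1×MEM +1rd +1wr — FU → AL1|MU0|ME0|BR1|rd3|wr0

reason(slot 6) = FU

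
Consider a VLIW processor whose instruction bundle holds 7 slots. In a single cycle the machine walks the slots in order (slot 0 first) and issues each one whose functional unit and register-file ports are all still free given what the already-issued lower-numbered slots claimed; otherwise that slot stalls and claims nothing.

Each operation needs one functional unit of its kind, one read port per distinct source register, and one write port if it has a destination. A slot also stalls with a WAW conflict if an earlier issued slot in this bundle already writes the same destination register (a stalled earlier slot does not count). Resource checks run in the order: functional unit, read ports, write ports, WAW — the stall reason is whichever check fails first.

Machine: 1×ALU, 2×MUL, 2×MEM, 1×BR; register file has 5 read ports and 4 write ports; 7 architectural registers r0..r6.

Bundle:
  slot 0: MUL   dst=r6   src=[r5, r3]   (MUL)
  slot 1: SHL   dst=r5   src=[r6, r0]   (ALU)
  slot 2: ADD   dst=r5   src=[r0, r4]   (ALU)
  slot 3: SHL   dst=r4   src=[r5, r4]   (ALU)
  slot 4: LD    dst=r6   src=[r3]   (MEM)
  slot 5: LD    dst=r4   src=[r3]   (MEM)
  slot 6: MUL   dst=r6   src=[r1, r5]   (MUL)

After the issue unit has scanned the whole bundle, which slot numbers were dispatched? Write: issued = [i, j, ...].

issued = [0, 1, 5]

slot 0 (MUL): ISSUE — free A1,Mu1,Ld2,B1 rp3 wp3
slot 1 (ALU): ISSUE — free A0,Mu1,Ld2,B1 rp1 wp2
slot 2 (ALU): stall FU — free A0,Mu1,Ld2,B1 rp1 wp2
slot 3 (ALU): stall FU — free A0,Mu1,Ld2,B1 rp1 wp2
slot 4 (MEM): stall WAW — free A0,Mu1,Ld2,B1 rp1 wp2
slot 5 (MEM): ISSUE — free A0,Mu1,Ld1,B1 rp0 wp1
slot 6 (MUL): stall RD_PORT — free A0,Mu1,Ld1,B1 rp0 wp1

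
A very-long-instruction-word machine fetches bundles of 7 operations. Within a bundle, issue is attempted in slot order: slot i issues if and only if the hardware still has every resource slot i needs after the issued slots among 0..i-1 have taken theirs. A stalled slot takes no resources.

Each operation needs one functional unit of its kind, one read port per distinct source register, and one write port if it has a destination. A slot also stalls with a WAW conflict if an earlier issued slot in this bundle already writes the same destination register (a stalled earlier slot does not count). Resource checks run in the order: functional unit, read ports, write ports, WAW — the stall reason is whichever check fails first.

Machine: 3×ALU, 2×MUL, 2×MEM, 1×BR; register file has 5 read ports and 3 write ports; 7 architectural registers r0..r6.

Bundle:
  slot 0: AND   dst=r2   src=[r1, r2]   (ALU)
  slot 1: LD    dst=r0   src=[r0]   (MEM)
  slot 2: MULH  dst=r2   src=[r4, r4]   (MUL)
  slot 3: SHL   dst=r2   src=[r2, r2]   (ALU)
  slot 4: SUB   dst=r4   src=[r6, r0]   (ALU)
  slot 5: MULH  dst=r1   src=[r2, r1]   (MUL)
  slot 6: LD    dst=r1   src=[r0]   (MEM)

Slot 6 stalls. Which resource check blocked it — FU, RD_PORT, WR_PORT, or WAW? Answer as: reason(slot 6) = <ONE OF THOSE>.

reason(slot 6) = RD_PORT

(0) want 1×ALU +2rd +1wr — yes → AL2|MU2|ME2|BR1|rd3|wr2
(1) want 1×MEM +1rd +1wr — yes → AL2|MU2|ME1|BR1|rd2|wr1
(2) want 1×MUL +1rd +1wr — WAW → AL2|MU2|ME1|BR1|rd2|wr1
(3) want 1×ALU +1rd +1wr — WAW → AL2|MU2|ME1|BR1|rd2|wr1
(4) want 1×ALU +2rd +1wr — yes → AL1|MU2|ME1|BR1|rd0|wr0
(5) want 1×MUL +2rd +1wr — RD_PORT → AL1|MU2|ME1|BR1|rd0|wr0
(6) want 1×MEM +1rd +1wr — RD_PORT → AL1|MU2|ME1|BR1|rd0|wr0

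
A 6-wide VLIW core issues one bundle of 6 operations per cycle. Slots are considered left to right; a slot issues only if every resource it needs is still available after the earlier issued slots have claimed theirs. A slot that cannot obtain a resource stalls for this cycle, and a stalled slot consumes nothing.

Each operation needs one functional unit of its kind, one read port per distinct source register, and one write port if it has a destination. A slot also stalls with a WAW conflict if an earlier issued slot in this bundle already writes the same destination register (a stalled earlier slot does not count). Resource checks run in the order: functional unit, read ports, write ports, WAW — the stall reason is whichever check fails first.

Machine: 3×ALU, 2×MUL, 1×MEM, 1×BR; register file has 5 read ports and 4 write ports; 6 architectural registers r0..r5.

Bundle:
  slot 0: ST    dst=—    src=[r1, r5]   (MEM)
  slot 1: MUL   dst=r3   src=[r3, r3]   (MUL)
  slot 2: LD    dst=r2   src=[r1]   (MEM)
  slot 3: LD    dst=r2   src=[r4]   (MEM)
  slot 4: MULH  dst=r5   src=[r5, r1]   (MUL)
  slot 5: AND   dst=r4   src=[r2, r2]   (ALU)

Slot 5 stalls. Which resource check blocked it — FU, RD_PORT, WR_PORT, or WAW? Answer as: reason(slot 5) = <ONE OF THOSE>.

(0) want 1×MEM +2rd +0wr — yes → AL3|MU2|ME0|BR1|rd3|wr4
(1) want 1×MUL +1rd +1wr — yes → AL3|MU1|ME0|BR1|rd2|wr3
(2) want 1×MEM +1rd +1wr — FU → AL3|MU1|ME0|BR1|rd2|wr3
(3) want 1×MEM +1rd +1wr — FU → AL3|MU1|ME0|BR1|rd2|wr3
(4) want 1×MUL +2rd +1wr — yes → AL3|MU0|ME0|BR1|rd0|wr2
(5) want 1×ALU +1rd +1wr — RD_PORT → AL3|MU0|ME0|BR1|rd0|wr2

reason(slot 5) = RD_PORT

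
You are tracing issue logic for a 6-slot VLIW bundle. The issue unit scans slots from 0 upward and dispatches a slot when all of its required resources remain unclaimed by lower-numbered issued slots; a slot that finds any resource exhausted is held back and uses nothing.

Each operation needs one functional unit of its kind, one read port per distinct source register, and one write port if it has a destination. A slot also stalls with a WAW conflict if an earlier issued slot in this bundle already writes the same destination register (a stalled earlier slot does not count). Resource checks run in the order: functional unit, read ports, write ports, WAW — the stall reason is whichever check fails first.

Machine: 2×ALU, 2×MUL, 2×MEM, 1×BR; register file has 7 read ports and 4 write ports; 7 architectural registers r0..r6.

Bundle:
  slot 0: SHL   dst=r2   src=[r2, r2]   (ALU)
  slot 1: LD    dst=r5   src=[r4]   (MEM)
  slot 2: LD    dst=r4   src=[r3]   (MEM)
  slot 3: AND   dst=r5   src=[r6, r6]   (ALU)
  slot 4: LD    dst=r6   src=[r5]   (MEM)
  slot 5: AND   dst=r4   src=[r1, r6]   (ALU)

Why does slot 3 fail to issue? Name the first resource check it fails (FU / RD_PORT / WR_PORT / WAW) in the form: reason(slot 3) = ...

(0) want 1×ALU +1rd +1wr — yes → AL1|MU2|ME2|BR1|rd6|wr3
(1) want 1×MEM +1rd +1wr — yes → AL1|MU2|ME1|BR1|rd5|wr2
(2) want 1×MEM +1rd +1wr — yes → AL1|MU2|ME0|BR1|rd4|wr1
(3) want 1×ALU +1rd +1wr — WAW → AL1|MU2|ME0|BR1|rd4|wr1
(4) want 1×MEM +1rd +1wr — FU → AL1|MU2|ME0|BR1|rd4|wr1
(5) want 1×ALU +2rd +1wr — WAW → AL1|MU2|ME0|BR1|rd4|wr1

reason(slot 3) = WAW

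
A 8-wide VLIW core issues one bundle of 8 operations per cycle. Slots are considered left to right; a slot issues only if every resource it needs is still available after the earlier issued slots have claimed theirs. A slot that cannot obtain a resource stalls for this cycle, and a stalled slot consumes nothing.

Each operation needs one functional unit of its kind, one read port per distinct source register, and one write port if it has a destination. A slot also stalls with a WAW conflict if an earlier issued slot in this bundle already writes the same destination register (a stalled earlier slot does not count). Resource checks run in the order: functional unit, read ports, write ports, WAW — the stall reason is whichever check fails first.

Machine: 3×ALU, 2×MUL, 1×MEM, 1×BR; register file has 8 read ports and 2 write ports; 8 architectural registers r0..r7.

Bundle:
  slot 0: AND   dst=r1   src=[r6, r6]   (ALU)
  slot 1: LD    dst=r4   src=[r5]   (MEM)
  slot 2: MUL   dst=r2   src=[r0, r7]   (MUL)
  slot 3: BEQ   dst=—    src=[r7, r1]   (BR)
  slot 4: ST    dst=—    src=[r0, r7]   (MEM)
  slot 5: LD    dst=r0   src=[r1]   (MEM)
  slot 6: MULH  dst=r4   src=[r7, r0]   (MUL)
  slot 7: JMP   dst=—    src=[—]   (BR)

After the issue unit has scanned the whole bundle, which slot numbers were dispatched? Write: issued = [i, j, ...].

issued = [0, 1, 3]

#0 ALU src=r6,r6 dispatched  <A:2 Mu:2 Ld:1 B:1 rd:7 wr:1>
#1 MEM src=r5 dispatched  <A:2 Mu:2 Ld:0 B:1 rd:6 wr:0>
#2 MUL src=r0,r7 held:WR_PORT  <A:2 Mu:2 Ld:0 B:1 rd:6 wr:0>
#3 BR src=r7,r1 dispatched  <A:2 Mu:2 Ld:0 B:0 rd:4 wr:0>
#4 MEM src=r0,r7 held:FU  <A:2 Mu:2 Ld:0 B:0 rd:4 wr:0>
#5 MEM src=r1 held:FU  <A:2 Mu:2 Ld:0 B:0 rd:4 wr:0>
#6 MUL src=r7,r0 held:WR_PORT  <A:2 Mu:2 Ld:0 B:0 rd:4 wr:0>
#7 BR src=- held:FU  <A:2 Mu:2 Ld:0 B:0 rd:4 wr:0>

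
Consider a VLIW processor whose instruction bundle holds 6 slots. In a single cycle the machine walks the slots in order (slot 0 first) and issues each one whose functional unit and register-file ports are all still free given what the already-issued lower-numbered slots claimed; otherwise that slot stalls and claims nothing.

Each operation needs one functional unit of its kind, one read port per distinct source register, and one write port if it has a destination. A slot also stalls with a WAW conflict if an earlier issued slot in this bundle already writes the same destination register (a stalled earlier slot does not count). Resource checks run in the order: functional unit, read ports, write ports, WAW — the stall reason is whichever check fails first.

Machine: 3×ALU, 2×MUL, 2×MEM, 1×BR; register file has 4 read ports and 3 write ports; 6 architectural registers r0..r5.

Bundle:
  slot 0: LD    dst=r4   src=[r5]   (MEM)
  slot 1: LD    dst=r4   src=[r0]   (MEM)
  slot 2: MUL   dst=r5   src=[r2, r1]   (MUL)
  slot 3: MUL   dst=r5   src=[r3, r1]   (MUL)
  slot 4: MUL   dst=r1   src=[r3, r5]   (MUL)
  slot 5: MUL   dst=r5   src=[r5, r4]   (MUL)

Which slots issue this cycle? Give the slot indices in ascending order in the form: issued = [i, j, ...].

slot 0 (MEM): ISSUE — free A3,Mu2,Ld1,B1 rp3 wp2
slot 1 (MEM): stall WAW — free A3,Mu2,Ld1,B1 rp3 wp2
slot 2 (MUL): ISSUE — free A3,Mu1,Ld1,B1 rp1 wp1
slot 3 (MUL): stall RD_PORT — free A3,Mu1,Ld1,B1 rp1 wp1
slot 4 (MUL): stall RD_PORT — free A3,Mu1,Ld1,B1 rp1 wp1
slot 5 (MUL): stall RD_PORT — free A3,Mu1,Ld1,B1 rp1 wp1

issued = [0, 2]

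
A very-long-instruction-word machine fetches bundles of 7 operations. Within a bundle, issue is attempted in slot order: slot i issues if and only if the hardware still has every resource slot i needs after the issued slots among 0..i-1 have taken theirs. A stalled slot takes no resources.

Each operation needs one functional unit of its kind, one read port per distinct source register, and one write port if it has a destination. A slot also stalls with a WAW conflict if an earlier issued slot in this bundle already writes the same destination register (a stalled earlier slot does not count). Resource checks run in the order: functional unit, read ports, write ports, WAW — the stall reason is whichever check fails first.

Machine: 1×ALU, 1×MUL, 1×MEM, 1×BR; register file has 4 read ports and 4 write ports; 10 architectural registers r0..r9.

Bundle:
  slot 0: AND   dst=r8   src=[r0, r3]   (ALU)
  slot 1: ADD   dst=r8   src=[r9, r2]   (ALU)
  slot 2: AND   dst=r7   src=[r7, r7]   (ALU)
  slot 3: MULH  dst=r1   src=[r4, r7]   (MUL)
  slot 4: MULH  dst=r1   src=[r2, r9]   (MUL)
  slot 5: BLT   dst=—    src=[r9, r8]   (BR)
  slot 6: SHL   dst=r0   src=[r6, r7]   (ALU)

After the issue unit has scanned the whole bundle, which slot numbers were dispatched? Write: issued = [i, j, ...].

issued = [0, 3]

  0. ALU→r8 ⇒ go  {0A/1Mu/1Ld/1B | 2r 3w}
  1. ALU→r8 ⇒ no(FU)  {0A/1Mu/1Ld/1B | 2r 3w}
  2. ALU→r7 ⇒ no(FU)  {0A/1Mu/1Ld/1B | 2r 3w}
  3. MUL→r1 ⇒ go  {0A/0Mu/1Ld/1B | 0r 2w}
  4. MUL→r1 ⇒ no(FU)  {0A/0Mu/1Ld/1B | 0r 2w}
  5. BR ⇒ no(RD_PORT)  {0A/0Mu/1Ld/1B | 0r 2w}
  6. ALU→r0 ⇒ no(FU)  {0A/0Mu/1Ld/1B | 0r 2w}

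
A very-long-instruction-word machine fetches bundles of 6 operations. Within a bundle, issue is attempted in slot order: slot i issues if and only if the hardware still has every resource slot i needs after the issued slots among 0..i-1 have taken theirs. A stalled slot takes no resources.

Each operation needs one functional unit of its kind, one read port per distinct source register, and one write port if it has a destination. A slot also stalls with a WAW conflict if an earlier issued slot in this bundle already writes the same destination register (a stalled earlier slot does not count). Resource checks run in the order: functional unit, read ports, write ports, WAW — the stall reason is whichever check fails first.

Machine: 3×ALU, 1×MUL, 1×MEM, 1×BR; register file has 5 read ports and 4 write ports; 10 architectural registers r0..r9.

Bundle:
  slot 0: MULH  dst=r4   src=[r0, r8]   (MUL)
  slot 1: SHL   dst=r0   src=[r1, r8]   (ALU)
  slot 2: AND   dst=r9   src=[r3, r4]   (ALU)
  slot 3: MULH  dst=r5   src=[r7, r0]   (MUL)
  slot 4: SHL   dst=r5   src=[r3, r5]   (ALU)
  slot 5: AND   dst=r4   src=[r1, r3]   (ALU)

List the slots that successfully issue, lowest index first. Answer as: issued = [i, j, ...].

#0 MUL src=r0,r8 dispatched  <A:3 Mu:0 Ld:1 B:1 rd:3 wr:3>
#1 ALU src=r1,r8 dispatched  <A:2 Mu:0 Ld:1 B:1 rd:1 wr:2>
#2 ALU src=r3,r4 held:RD_PORT  <A:2 Mu:0 Ld:1 B:1 rd:1 wr:2>
#3 MUL src=r7,r0 held:FU  <A:2 Mu:0 Ld:1 B:1 rd:1 wr:2>
#4 ALU src=r3,r5 held:RD_PORT  <A:2 Mu:0 Ld:1 B:1 rd:1 wr:2>
#5 ALU src=r1,r3 held:RD_PORT  <A:2 Mu:0 Ld:1 B:1 rd:1 wr:2>

issued = [0, 1]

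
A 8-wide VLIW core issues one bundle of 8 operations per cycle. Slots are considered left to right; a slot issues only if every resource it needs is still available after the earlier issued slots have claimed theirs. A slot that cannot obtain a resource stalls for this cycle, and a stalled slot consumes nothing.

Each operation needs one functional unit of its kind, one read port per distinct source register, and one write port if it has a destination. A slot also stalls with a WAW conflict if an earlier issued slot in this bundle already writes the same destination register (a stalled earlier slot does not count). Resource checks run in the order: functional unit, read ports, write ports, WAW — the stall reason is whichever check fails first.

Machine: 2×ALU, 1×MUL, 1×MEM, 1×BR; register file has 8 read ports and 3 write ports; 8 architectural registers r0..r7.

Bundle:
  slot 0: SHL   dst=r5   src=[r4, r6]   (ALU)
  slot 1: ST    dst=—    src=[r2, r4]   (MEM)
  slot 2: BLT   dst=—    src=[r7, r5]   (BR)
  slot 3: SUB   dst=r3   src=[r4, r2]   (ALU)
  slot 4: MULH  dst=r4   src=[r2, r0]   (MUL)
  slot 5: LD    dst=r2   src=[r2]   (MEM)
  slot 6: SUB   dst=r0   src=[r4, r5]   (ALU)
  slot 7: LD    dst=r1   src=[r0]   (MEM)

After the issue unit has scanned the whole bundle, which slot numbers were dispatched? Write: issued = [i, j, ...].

(0) want 1×ALU +2rd +1wr — yes → AL1|MU1|ME1|BR1|rd6|wr2
(1) want 1×MEM +2rd +0wr — yes → AL1|MU1|ME0|BR1|rd4|wr2
(2) want 1×BR +2rd +0wr — yes → AL1|MU1|ME0|BR0|rd2|wr2
(3) want 1×ALU +2rd +1wr — yes → AL0|MU1|ME0|BR0|rd0|wr1
(4) want 1×MUL +2rd +1wr — RD_PORT → AL0|MU1|ME0|BR0|rd0|wr1
(5) want 1×MEM +1rd +1wr — FU → AL0|MU1|ME0|BR0|rd0|wr1
(6) want 1×ALU +2rd +1wr — FU → AL0|MU1|ME0|BR0|rd0|wr1
(7) want 1×MEM +1rd +1wr — FU → AL0|MU1|ME0|BR0|rd0|wr1

issued = [0, 1, 2, 3]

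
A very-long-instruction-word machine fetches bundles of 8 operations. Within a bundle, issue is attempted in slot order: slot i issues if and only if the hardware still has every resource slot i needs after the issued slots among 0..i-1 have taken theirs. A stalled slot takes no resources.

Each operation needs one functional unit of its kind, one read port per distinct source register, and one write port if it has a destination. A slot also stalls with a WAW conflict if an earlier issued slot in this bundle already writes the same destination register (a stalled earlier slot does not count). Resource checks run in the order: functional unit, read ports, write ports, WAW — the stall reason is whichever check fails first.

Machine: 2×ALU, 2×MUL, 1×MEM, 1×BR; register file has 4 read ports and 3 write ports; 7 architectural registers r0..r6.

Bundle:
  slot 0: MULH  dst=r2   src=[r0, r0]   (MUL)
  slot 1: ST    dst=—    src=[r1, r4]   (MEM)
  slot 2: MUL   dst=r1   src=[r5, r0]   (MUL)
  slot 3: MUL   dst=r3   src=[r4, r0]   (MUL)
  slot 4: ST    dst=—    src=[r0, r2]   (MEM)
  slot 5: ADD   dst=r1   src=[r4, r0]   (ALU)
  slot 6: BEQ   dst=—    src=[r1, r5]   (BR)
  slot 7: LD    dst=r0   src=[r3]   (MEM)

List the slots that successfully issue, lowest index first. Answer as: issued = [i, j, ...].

issued = [0, 1]

[0] MUL needs rd=1 wr=1: ok; after: ALU=2 MUL=1 MEM=1 BR=1, R=3, W=2
[1] MEM needs rd=2 wr=0: ok; after: ALU=2 MUL=1 MEM=0 BR=1, R=1, W=2
[2] MUL needs rd=2 wr=1: RD_PORT; after: ALU=2 MUL=1 MEM=0 BR=1, R=1, W=2
[3] MUL needs rd=2 wr=1: RD_PORT; after: ALU=2 MUL=1 MEM=0 BR=1, R=1, W=2
[4] MEM needs rd=2 wr=0: FU; after: ALU=2 MUL=1 MEM=0 BR=1, R=1, W=2
[5] ALU needs rd=2 wr=1: RD_PORT; after: ALU=2 MUL=1 MEM=0 BR=1, R=1, W=2
[6] BR needs rd=2 wr=0: RD_PORT; after: ALU=2 MUL=1 MEM=0 BR=1, R=1, W=2
[7] MEM needs rd=1 wr=1: FU; after: ALU=2 MUL=1 MEM=0 BR=1, R=1, W=2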